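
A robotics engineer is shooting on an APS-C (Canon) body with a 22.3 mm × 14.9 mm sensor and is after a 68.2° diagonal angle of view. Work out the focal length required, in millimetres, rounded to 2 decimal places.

19.81 mm

Sensor diagonal = √(22.3² + 14.9²) = √719.3000 ≈ 26.8198 mm.
From α = 2·arctan(d/2f) we get f = d / (2·tan(α/2)).
With d = 26.8198 mm and α/2 = 34.1°, tan(α/2) ≈ 0.67705, so f ≈ 26.8198 / 1.35410 ≈ 19.8063 mm.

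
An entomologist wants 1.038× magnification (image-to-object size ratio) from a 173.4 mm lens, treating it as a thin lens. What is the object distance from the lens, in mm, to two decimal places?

With m = dᵢ/dₒ and 1/f = 1/dₒ + 1/dᵢ, substituting dᵢ = m·dₒ gives 1/f = (1 + 1/m)/dₒ, hence dₒ = f·(1 + 1/m).
dₒ = 173.4 × (1 + 1/1.038) = 173.4 × 1.96339 ≈ 340.452 mm.

340.45 mm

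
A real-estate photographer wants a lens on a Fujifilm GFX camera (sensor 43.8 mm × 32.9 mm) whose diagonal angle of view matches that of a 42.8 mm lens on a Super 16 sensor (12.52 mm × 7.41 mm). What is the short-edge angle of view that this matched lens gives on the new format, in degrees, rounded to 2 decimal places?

Sensor diagonal = √(12.52² + 7.41²) = √211.6585 ≈ 14.5485 mm.
Sensor diagonal = √(43.8² + 32.9²) = √3000.8500 ≈ 54.7800 mm.
Equal diagonal AOV ⇒ f₂ = f₁ · 54.7800/14.5485 = 42.8 × 3.76534 ≈ 161.1566 mm.
Short-edge AOV on the new format = 2·arctan(32.9 / (2 × 161.1566)) = 2·arctan(0.10207) ≈ 11.6565°.

11.66°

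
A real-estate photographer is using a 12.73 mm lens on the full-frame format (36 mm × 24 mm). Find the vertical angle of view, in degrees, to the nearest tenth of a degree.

86.6°

Angle of view α = 2·arctan(h/2f) with h = 24 mm and f = 12.73 mm.
h/2f = 0.94266; arctan(0.94266) ≈ 43.3092°, so α ≈ 86.6184°.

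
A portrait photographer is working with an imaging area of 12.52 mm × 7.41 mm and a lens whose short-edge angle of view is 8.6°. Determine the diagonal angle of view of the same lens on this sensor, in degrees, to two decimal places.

16.80°

From the short-edge AOV: f = 7.41 / (2·tan(4.3°)) = 7.41 / 0.15038 ≈ 49.2749 mm.
Sensor diagonal = √(12.52² + 7.41²) = √211.6585 ≈ 14.5485 mm.
Diagonal AOV = 2·arctan(14.5485 / (2 × 49.2749)) = 2·arctan(0.14763) ≈ 16.7953°.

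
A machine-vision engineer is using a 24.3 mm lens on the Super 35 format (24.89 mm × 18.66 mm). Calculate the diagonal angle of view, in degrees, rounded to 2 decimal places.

65.25°

Sensor diagonal = √(24.89² + 18.66²) = √967.7077 ≈ 31.1080 mm.
Angle of view α = 2·arctan(d/2f) with d = 31.1080 mm and f = 24.3 mm.
d/2f = 0.64008; arctan(0.64008) ≈ 32.6226°, so α ≈ 65.2452°.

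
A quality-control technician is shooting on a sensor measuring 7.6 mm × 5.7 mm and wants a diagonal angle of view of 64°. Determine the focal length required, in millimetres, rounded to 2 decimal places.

Sensor diagonal = √(7.6² + 5.7²) = √90.2500 ≈ 9.5000 mm.
From α = 2·arctan(d/2f) we get f = d / (2·tan(α/2)).
With d = 9.5000 mm and α/2 = 32°, tan(α/2) ≈ 0.62487, so f ≈ 9.5000 / 1.24974 ≈ 7.6016 mm.

7.60 mm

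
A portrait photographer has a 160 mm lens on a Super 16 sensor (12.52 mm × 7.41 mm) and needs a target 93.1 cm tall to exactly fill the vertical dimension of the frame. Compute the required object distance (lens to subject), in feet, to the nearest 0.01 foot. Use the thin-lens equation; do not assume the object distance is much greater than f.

W: 93.1 cm = 931 mm.
Magnification m = h/W = dᵢ/dₒ; combined with 1/f = 1/dₒ + 1/dᵢ this gives dₒ = f·(1 + W/h).
dₒ = 160 mm × (1 + 931/7.41) = 160 × 126.6410 ≈ 20262.564 mm = 20262.564/304.8 ft = 66.4782 ft.

66.48 ft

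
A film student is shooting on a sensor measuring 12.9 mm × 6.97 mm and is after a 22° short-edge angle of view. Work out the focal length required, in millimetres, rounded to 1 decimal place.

17.9 mm

From α = 2·arctan(h/2f) we get f = h / (2·tan(α/2)).
With h = 6.97 mm and α/2 = 11°, tan(α/2) ≈ 0.19438, so f ≈ 6.97 / 0.38876 ≈ 17.9288 mm.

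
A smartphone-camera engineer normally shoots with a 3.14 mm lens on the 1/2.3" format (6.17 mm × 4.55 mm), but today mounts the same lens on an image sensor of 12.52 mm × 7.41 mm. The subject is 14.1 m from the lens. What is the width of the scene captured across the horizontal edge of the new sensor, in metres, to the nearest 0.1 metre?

The focal length stays 3.14 mm; the relevant sensor dimension is now w = 12.52 mm. Object distance dₒ = 14.1 m = 14100 mm.
Thin-lens field width W = w·(dₒ − f)/f = 12.52 × (14100 − 3.14)/3.14 ≈ 56207.862 mm = 56.2079 m.

56.2 m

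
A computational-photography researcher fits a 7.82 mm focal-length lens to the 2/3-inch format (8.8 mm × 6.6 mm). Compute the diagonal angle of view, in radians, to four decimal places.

1.2259 rad

Sensor diagonal = √(8.8² + 6.6²) = √121.0000 ≈ 11.0000 mm.
Angle of view α = 2·arctan(d/2f) with d = 11.0000 mm and f = 7.82 mm.
d/2f = 0.70332; arctan(0.70332) ≈ 0.6130 rad, so α ≈ 1.2259 rad.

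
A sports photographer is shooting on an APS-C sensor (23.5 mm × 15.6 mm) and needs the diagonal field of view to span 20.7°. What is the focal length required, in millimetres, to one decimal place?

Sensor diagonal = √(23.5² + 15.6²) = √795.6100 ≈ 28.2066 mm.
From α = 2·arctan(d/2f) we get f = d / (2·tan(α/2)).
With d = 28.2066 mm and α/2 = 10.35°, tan(α/2) ≈ 0.18263, so f ≈ 28.2066 / 0.36526 ≈ 77.2222 mm.

77.2 mm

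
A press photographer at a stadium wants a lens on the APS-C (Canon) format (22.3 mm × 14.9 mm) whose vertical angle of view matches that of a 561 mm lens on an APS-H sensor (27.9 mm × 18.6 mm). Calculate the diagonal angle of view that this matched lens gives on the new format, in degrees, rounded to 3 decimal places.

Equal vertical AOV ⇒ f₂ = f₁ · 14.9/18.6 = 561 × 0.80108 ≈ 449.4032 mm.
Sensor diagonal = √(22.3² + 14.9²) = √719.3000 ≈ 26.8198 mm.
Diagonal AOV on the new format = 2·arctan(26.8198 / (2 × 449.4032)) = 2·arctan(0.02984) ≈ 3.4183°.

3.418°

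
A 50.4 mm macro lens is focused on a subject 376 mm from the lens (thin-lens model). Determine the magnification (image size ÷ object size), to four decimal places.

0.1548×

Thin lens: 1/f = 1/dₒ + 1/dᵢ → 1/dᵢ = 1/50.4 − 1/376 = 0.0171817 mm⁻¹, so dᵢ ≈ 58.2015 mm.
Magnification m = dᵢ/dₒ = 58.2015/376 ≈ 0.15479.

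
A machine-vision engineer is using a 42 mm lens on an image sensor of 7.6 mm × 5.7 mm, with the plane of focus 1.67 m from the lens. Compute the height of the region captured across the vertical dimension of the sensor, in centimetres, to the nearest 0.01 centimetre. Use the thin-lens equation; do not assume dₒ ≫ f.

dₒ: 1.67 m = 1670 mm.
Similar triangles through the lens centre give W/dₒ = h/dᵢ; with 1/f = 1/dₒ + 1/dᵢ this gives W = h·(dₒ − f)/f.
W = 5.7 mm × (1670 − 42) / 42 = 5.7 × 38.7619 ≈ 220.943 mm = 22.0943 cm.

22.09 cm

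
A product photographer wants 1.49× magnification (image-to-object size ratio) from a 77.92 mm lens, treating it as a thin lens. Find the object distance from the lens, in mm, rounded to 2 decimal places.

130.22 mm

With m = dᵢ/dₒ and 1/f = 1/dₒ + 1/dᵢ, substituting dᵢ = m·dₒ gives 1/f = (1 + 1/m)/dₒ, hence dₒ = f·(1 + 1/m).
dₒ = 77.92 × (1 + 1/1.49) = 77.92 × 1.67114 ≈ 130.215 mm.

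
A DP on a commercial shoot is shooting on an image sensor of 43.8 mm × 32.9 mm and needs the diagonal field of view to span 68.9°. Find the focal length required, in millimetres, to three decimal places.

Sensor diagonal = √(43.8² + 32.9²) = √3000.8500 ≈ 54.7800 mm.
From α = 2·arctan(d/2f) we get f = d / (2·tan(α/2)).
With d = 54.7800 mm and α/2 = 34.45°, tan(α/2) ≈ 0.68600, so f ≈ 54.7800 / 1.37199 ≈ 39.9273 mm.

39.927 mm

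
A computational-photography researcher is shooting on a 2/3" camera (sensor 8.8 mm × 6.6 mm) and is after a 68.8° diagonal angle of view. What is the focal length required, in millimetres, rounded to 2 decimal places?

8.03 mm

Sensor diagonal = √(8.8² + 6.6²) = √121.0000 ≈ 11.0000 mm.
From α = 2·arctan(d/2f) we get f = d / (2·tan(α/2)).
With d = 11.0000 mm and α/2 = 34.4°, tan(α/2) ≈ 0.68471, so f ≈ 11.0000 / 1.36943 ≈ 8.0325 mm.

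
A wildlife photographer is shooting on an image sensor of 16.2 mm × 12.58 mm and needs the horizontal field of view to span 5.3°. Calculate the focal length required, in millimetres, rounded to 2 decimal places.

From α = 2·arctan(w/2f) we get f = w / (2·tan(α/2)).
With w = 16.2 mm and α/2 = 2.65°, tan(α/2) ≈ 0.04628, so f ≈ 16.2 / 0.09257 ≈ 175.0056 mm.

175.01 mm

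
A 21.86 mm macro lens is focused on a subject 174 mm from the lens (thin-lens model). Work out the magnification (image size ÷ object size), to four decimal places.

0.1437×

Thin lens: 1/f = 1/dₒ + 1/dᵢ → 1/dᵢ = 1/21.86 − 1/174 = 0.0399985 mm⁻¹, so dᵢ ≈ 25.0009 mm.
Magnification m = dᵢ/dₒ = 25.0009/174 ≈ 0.14368.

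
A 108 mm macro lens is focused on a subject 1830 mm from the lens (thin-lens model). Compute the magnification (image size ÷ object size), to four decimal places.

0.0627×

Thin lens: 1/f = 1/dₒ + 1/dᵢ → 1/dᵢ = 1/108 − 1/1830 = 0.0087128 mm⁻¹, so dᵢ ≈ 114.7735 mm.
Magnification m = dᵢ/dₒ = 114.7735/1830 ≈ 0.06272.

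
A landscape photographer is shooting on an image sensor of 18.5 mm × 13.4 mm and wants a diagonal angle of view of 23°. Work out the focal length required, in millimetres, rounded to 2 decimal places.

Sensor diagonal = √(18.5² + 13.4²) = √521.8100 ≈ 22.8432 mm.
From α = 2·arctan(d/2f) we get f = d / (2·tan(α/2)).
With d = 22.8432 mm and α/2 = 11.5°, tan(α/2) ≈ 0.20345, so f ≈ 22.8432 / 0.40690 ≈ 56.1389 mm.

56.14 mm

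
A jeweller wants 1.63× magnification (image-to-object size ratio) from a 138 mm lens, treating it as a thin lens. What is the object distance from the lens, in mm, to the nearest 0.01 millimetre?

With m = dᵢ/dₒ and 1/f = 1/dₒ + 1/dᵢ, substituting dᵢ = m·dₒ gives 1/f = (1 + 1/m)/dₒ, hence dₒ = f·(1 + 1/m).
dₒ = 138 × (1 + 1/1.63) = 138 × 1.61350 ≈ 222.663 mm.

222.66 mm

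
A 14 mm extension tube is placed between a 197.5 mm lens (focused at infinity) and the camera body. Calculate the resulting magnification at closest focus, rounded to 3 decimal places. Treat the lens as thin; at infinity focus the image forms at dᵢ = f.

0.071×

The tube moves the image plane from f to f + e, so dᵢ = 197.5 + 14 = 211.5 mm. Focus is achieved when 1/f = 1/dₒ + 1/dᵢ, giving dₒ = 1/(1/f − 1/(f+e)).
Magnification m = dᵢ/dₒ = (f+e)·(1/f − 1/(f+e)) = e/f = 14/197.5 ≈ 0.0709.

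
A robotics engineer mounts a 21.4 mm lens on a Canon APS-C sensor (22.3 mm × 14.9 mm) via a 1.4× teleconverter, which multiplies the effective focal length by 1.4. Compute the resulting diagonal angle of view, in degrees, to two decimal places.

Effective focal length f = 21.4 × 1.4 = 29.96 mm.
Sensor diagonal = √(22.3² + 14.9²) = √719.3000 ≈ 26.8198 mm.
α = 2·arctan(26.820 / (2 × 29.96)) = 2·arctan(0.44759) ≈ 48.2259°.

48.23°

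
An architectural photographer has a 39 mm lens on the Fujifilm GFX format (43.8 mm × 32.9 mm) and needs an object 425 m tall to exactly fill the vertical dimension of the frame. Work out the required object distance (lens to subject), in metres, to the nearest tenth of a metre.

503.8 m

W: 425 m = 425000 mm.
Magnification m = h/W = dᵢ/dₒ; combined with 1/f = 1/dₒ + 1/dᵢ this gives dₒ = f·(1 + W/h).
dₒ = 39 mm × (1 + 425000/32.9) = 39 × 12918.9331 ≈ 503838.392 mm = 503.838 m.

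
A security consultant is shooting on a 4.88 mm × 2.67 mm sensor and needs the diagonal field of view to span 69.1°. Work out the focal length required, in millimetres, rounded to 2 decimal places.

Sensor diagonal = √(4.88² + 2.67²) = √30.9433 ≈ 5.5627 mm.
From α = 2·arctan(d/2f) we get f = d / (2·tan(α/2)).
With d = 5.5627 mm and α/2 = 34.55°, tan(α/2) ≈ 0.68857, so f ≈ 5.5627 / 1.37713 ≈ 4.0393 mm.

4.04 mm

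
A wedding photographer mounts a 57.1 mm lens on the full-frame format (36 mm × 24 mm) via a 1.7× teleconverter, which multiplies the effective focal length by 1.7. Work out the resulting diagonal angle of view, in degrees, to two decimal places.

25.13°

Effective focal length f = 57.1 × 1.7 = 97.07 mm.
Sensor diagonal = √(36² + 24²) = √1872.0000 ≈ 43.2666 mm.
α = 2·arctan(43.267 / (2 × 97.07)) = 2·arctan(0.22286) ≈ 25.1276°.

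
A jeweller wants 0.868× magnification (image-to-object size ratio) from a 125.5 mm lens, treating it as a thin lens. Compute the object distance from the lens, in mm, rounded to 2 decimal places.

270.09 mm

With m = dᵢ/dₒ and 1/f = 1/dₒ + 1/dᵢ, substituting dᵢ = m·dₒ gives 1/f = (1 + 1/m)/dₒ, hence dₒ = f·(1 + 1/m).
dₒ = 125.5 × (1 + 1/0.868) = 125.5 × 2.15207 ≈ 270.085 mm.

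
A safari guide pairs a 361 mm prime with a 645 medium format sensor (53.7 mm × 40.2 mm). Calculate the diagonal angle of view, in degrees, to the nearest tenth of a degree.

10.6°

Sensor diagonal = √(53.7² + 40.2²) = √4499.7300 ≈ 67.0800 mm.
Angle of view α = 2·arctan(d/2f) with d = 67.0800 mm and f = 361 mm.
d/2f = 0.09291; arctan(0.09291) ≈ 5.3080°, so α ≈ 10.6161°.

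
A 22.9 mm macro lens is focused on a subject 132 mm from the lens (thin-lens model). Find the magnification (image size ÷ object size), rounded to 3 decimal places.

Thin lens: 1/f = 1/dₒ + 1/dᵢ → 1/dᵢ = 1/22.9 − 1/132 = 0.0360924 mm⁻¹, so dᵢ ≈ 27.7067 mm.
Magnification m = dᵢ/dₒ = 27.7067/132 ≈ 0.20990.

0.210×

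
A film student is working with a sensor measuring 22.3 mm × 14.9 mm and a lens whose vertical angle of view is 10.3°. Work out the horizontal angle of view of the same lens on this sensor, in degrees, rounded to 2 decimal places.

From the vertical AOV: f = 14.9 / (2·tan(5.15°)) = 14.9 / 0.18025 ≈ 82.6609 mm.
Horizontal AOV = 2·arctan(22.3 / (2 × 82.6609)) = 2·arctan(0.13489) ≈ 15.3643°.

15.36°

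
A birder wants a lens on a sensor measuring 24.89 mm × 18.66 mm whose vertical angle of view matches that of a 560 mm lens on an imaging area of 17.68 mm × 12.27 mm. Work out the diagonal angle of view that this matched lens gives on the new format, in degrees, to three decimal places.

Equal vertical AOV ⇒ f₂ = f₁ · 18.66/12.27 = 560 × 1.52078 ≈ 851.6381 mm.
Sensor diagonal = √(24.89² + 18.66²) = √967.7077 ≈ 31.1080 mm.
Diagonal AOV on the new format = 2·arctan(31.1080 / (2 × 851.6381)) = 2·arctan(0.01826) ≈ 2.0926°.

2.093°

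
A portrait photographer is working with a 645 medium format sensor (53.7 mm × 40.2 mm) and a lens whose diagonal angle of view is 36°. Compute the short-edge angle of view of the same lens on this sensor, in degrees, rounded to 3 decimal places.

22.037°

Sensor diagonal = √(53.7² + 40.2²) = √4499.7300 ≈ 67.0800 mm.
From the diagonal AOV: f = 67.0800 / (2·tan(18°)) = 67.0800 / 0.64984 ≈ 103.2255 mm.
Short-edge AOV = 2·arctan(40.2 / (2 × 103.2255)) = 2·arctan(0.19472) ≈ 22.0374°.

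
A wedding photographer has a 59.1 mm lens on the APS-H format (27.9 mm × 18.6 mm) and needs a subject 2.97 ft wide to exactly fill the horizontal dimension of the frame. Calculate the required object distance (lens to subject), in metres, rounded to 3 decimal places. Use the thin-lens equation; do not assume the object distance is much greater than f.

W: 2.97 ft × 304.8 mm/ft = 905.26 mm.
Magnification m = w/W = dᵢ/dₒ; combined with 1/f = 1/dₒ + 1/dᵢ this gives dₒ = f·(1 + W/w).
dₒ = 59.1 mm × (1 + 905.256/27.9) = 59.1 × 33.4465 ≈ 1976.685 mm = 1.97669 m.

1.977 m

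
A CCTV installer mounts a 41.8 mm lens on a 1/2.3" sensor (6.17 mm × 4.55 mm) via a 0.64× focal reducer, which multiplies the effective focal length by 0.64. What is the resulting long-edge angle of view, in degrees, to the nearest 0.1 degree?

13.2°

Effective focal length f = 41.8 × 0.64 = 26.752 mm.
α = 2·arctan(6.17 / (2 × 26.752)) = 2·arctan(0.11532) ≈ 13.1564°.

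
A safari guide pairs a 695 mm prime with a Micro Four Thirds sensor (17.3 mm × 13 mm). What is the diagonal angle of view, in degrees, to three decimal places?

1.784°

Sensor diagonal = √(17.3² + 13²) = √468.2900 ≈ 21.6400 mm.
Angle of view α = 2·arctan(d/2f) with d = 21.6400 mm and f = 695 mm.
d/2f = 0.01557; arctan(0.01557) ≈ 0.8919°, so α ≈ 1.7839°.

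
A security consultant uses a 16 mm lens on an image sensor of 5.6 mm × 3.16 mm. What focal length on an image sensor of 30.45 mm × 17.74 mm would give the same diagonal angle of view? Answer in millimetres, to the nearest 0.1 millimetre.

Sensor diagonal = √(5.6² + 3.16²) = √41.3456 ≈ 6.4301 mm.
Sensor diagonal = √(30.45² + 17.74²) = √1241.9101 ≈ 35.2407 mm.
Equal angle of view means equal diagonal/f ratio, so f₂ = f₁ · (diagonal₂/diagonal₁) = 16 × 35.2407/6.4301.
f₂ = 16 × 5.48063 ≈ 87.690 mm.

87.7 mm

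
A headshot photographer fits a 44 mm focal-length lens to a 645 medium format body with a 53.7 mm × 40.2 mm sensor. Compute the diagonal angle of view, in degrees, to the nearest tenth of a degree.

74.6°

Sensor diagonal = √(53.7² + 40.2²) = √4499.7300 ≈ 67.0800 mm.
Angle of view α = 2·arctan(d/2f) with d = 67.0800 mm and f = 44 mm.
d/2f = 0.76227; arctan(0.76227) ≈ 37.3173°, so α ≈ 74.6346°.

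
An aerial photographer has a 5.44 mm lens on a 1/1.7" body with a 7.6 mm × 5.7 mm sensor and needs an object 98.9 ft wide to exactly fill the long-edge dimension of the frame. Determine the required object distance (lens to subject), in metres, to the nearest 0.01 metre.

W: 98.9 ft × 304.8 mm/ft = 30144.72 mm.
Magnification m = w/W = dᵢ/dₒ; combined with 1/f = 1/dₒ + 1/dᵢ this gives dₒ = f·(1 + W/w).
dₒ = 5.44 mm × (1 + 30144.7/7.6) = 5.44 × 3967.4104 ≈ 21582.713 mm = 21.5827 m.

21.58 m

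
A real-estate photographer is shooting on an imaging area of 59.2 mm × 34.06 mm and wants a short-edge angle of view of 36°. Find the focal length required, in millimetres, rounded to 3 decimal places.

From α = 2·arctan(h/2f) we get f = h / (2·tan(α/2)).
With h = 34.06 mm and α/2 = 18°, tan(α/2) ≈ 0.32492, so f ≈ 34.06 / 0.64984 ≈ 52.4130 mm.

52.413 mm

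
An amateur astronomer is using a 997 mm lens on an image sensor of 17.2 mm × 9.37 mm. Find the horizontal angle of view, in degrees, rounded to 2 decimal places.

0.99°

Angle of view α = 2·arctan(w/2f) with w = 17.2 mm and f = 997 mm.
w/2f = 0.00863; arctan(0.00863) ≈ 0.4942°, so α ≈ 0.9884°.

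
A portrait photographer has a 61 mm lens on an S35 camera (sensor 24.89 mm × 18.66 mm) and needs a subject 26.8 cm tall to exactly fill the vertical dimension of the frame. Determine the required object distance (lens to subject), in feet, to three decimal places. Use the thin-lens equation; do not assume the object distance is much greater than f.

3.074 ft

W: 26.8 cm = 268 mm.
Magnification m = h/W = dᵢ/dₒ; combined with 1/f = 1/dₒ + 1/dᵢ this gives dₒ = f·(1 + W/h).
dₒ = 61 mm × (1 + 268/18.66) = 61 × 15.3623 ≈ 937.099 mm = 937.099/304.8 ft = 3.07447 ft.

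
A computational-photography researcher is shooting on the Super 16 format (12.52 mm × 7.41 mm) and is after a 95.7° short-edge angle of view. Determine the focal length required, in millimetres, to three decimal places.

From α = 2·arctan(h/2f) we get f = h / (2·tan(α/2)).
With h = 7.41 mm and α/2 = 47.85°, tan(α/2) ≈ 1.10478, so f ≈ 7.41 / 2.20956 ≈ 3.3536 mm.

3.354 mm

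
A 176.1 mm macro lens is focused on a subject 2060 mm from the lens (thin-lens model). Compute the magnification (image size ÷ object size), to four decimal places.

Thin lens: 1/f = 1/dₒ + 1/dᵢ → 1/dᵢ = 1/176.1 − 1/2060 = 0.0051932 mm⁻¹, so dᵢ ≈ 192.5612 mm.
Magnification m = dᵢ/dₒ = 192.5612/2060 ≈ 0.09348.

0.0935×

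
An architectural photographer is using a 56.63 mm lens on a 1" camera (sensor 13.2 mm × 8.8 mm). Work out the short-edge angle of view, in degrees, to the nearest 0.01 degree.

Angle of view α = 2·arctan(h/2f) with h = 8.8 mm and f = 56.63 mm.
h/2f = 0.07770; arctan(0.07770) ≈ 4.4428°, so α ≈ 8.8856°.

8.89°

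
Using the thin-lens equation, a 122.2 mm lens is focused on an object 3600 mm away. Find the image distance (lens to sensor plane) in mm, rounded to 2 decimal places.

126.49 mm

1/dᵢ = 1/f − 1/dₒ = 1/122.2 − 1/3600 = 0.0079055 mm⁻¹.
dᵢ = 1/0.0079055 ≈ 126.4938 mm.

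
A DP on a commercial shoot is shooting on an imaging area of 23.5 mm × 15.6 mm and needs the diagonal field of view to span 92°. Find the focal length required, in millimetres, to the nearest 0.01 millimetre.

Sensor diagonal = √(23.5² + 15.6²) = √795.6100 ≈ 28.2066 mm.
From α = 2·arctan(d/2f) we get f = d / (2·tan(α/2)).
With d = 28.2066 mm and α/2 = 46°, tan(α/2) ≈ 1.03553, so f ≈ 28.2066 / 2.07106 ≈ 13.6194 mm.

13.62 mm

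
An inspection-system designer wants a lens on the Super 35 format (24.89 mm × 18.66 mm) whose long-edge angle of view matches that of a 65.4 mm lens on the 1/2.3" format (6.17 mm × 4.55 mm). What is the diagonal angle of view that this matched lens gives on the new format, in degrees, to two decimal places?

6.75°

Equal long-edge AOV ⇒ f₂ = f₁ · 24.89/6.17 = 65.4 × 4.03404 ≈ 263.8259 mm.
Sensor diagonal = √(24.89² + 18.66²) = √967.7077 ≈ 31.1080 mm.
Diagonal AOV on the new format = 2·arctan(31.1080 / (2 × 263.8259)) = 2·arctan(0.05896) ≈ 6.7480°.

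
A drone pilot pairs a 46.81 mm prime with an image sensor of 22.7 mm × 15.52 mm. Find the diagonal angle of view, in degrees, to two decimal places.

Sensor diagonal = √(22.7² + 15.52²) = √756.1604 ≈ 27.4984 mm.
Angle of view α = 2·arctan(d/2f) with d = 27.4984 mm and f = 46.81 mm.
d/2f = 0.29372; arctan(0.29372) ≈ 16.3687°, so α ≈ 32.7375°.

32.74°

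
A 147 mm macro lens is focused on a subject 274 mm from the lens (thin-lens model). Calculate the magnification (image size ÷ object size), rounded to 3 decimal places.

Thin lens: 1/f = 1/dₒ + 1/dᵢ → 1/dᵢ = 1/147 − 1/274 = 0.0031531 mm⁻¹, so dᵢ ≈ 317.1496 mm.
Magnification m = dᵢ/dₒ = 317.1496/274 ≈ 1.15748.

1.157×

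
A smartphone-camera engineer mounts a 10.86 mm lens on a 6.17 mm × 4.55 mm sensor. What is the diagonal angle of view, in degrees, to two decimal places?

Sensor diagonal = √(6.17² + 4.55²) = √58.7714 ≈ 7.6663 mm.
Angle of view α = 2·arctan(d/2f) with d = 7.6663 mm and f = 10.86 mm.
d/2f = 0.35296; arctan(0.35296) ≈ 19.4409°, so α ≈ 38.8818°.

38.88°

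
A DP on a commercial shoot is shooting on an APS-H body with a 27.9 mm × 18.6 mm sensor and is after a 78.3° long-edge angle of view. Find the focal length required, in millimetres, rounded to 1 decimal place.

17.1 mm

From α = 2·arctan(w/2f) we get f = w / (2·tan(α/2)).
With w = 27.9 mm and α/2 = 39.15°, tan(α/2) ≈ 0.81413, so f ≈ 27.9 / 1.62826 ≈ 17.1349 mm.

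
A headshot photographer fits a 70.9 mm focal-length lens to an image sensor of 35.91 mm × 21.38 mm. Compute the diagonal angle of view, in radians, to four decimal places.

0.5732 rad

Sensor diagonal = √(35.91² + 21.38²) = √1746.6325 ≈ 41.7927 mm.
Angle of view α = 2·arctan(d/2f) with d = 41.7927 mm and f = 70.9 mm.
d/2f = 0.29473; arctan(0.29473) ≈ 0.2866 rad, so α ≈ 0.5732 rad.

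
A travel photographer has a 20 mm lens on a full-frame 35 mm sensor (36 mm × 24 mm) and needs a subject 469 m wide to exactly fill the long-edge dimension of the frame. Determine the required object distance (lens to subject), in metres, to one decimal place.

260.6 m

W: 469 m = 469000 mm.
Magnification m = w/W = dᵢ/dₒ; combined with 1/f = 1/dₒ + 1/dᵢ this gives dₒ = f·(1 + W/w).
dₒ = 20 mm × (1 + 469000/36) = 20 × 13028.7778 ≈ 260575.556 mm = 260.576 m.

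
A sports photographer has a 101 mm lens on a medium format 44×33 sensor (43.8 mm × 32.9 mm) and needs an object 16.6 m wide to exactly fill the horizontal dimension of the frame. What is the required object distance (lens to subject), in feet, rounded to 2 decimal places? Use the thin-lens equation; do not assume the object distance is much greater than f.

W: 16.6 m = 16600 mm.
Magnification m = w/W = dᵢ/dₒ; combined with 1/f = 1/dₒ + 1/dᵢ this gives dₒ = f·(1 + W/w).
dₒ = 101 mm × (1 + 16600/43.8) = 101 × 379.9954 ≈ 38379.539 mm = 38379.539/304.8 ft = 125.917 ft.

125.92 ft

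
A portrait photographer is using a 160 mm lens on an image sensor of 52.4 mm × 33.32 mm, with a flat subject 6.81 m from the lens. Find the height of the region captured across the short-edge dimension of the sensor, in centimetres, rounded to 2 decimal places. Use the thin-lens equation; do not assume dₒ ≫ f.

138.49 cm

dₒ: 6.81 m = 6810 mm.
Similar triangles through the lens centre give W/dₒ = h/dᵢ; with 1/f = 1/dₒ + 1/dᵢ this gives W = h·(dₒ − f)/f.
W = 33.32 mm × (6810 − 160) / 160 = 33.32 × 41.5625 ≈ 1384.862 mm = 138.486 cm.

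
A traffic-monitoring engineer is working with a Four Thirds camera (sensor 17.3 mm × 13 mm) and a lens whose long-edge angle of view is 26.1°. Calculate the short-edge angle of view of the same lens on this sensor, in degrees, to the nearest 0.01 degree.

From the long-edge AOV: f = 17.3 / (2·tan(13.05°)) = 17.3 / 0.46358 ≈ 37.3187 mm.
Short-edge AOV = 2·arctan(13 / (2 × 37.3187)) = 2·arctan(0.17418) ≈ 19.7608°.

19.76°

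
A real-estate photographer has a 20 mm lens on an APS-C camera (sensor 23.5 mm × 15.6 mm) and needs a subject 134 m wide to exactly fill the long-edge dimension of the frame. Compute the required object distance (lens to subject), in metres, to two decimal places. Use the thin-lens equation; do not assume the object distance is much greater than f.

114.06 m

W: 134 m = 134000 mm.
Magnification m = w/W = dᵢ/dₒ; combined with 1/f = 1/dₒ + 1/dᵢ this gives dₒ = f·(1 + W/w).
dₒ = 20 mm × (1 + 134000/23.5) = 20 × 5703.1277 ≈ 114062.553 mm = 114.063 m.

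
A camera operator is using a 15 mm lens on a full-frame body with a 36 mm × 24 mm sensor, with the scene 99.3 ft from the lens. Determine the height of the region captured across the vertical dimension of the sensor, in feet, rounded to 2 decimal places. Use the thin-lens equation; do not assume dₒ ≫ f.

dₒ: 99.3 ft × 304.8 mm/ft = 30266.64 mm.
Similar triangles through the lens centre give W/dₒ = h/dᵢ; with 1/f = 1/dₒ + 1/dᵢ this gives W = h·(dₒ − f)/f.
W = 24 mm × (30266.6 − 15) / 15 = 24 × 2016.7759 ≈ 48402.622 mm = 48402.622/304.8 ft = 158.801 ft.

158.80 ft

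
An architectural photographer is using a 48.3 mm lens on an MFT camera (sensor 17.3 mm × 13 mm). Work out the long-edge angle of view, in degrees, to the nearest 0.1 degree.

20.3°

Angle of view α = 2·arctan(w/2f) with w = 17.3 mm and f = 48.3 mm.
w/2f = 0.17909; arctan(0.17909) ≈ 10.1534°, so α ≈ 20.3068°.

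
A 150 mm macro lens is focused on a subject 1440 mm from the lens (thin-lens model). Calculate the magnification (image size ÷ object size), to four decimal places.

Thin lens: 1/f = 1/dₒ + 1/dᵢ → 1/dᵢ = 1/150 − 1/1440 = 0.0059722 mm⁻¹, so dᵢ ≈ 167.4419 mm.
Magnification m = dᵢ/dₒ = 167.4419/1440 ≈ 0.11628.

0.1163×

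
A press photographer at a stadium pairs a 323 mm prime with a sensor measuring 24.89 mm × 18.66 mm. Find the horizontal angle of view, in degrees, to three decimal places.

Angle of view α = 2·arctan(w/2f) with w = 24.89 mm and f = 323 mm.
w/2f = 0.03853; arctan(0.03853) ≈ 2.2065°, so α ≈ 4.4130°.

4.413°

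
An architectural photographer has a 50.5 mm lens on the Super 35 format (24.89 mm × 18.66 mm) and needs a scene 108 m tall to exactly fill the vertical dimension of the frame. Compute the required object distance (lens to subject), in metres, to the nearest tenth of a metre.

292.3 m

W: 108 m = 108000 mm.
Magnification m = h/W = dᵢ/dₒ; combined with 1/f = 1/dₒ + 1/dᵢ this gives dₒ = f·(1 + W/h).
dₒ = 50.5 mm × (1 + 108000/18.66) = 50.5 × 5788.7814 ≈ 292333.458 mm = 292.333 m.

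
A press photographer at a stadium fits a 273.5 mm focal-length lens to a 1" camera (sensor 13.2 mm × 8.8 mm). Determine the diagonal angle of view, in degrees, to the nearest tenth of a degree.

Sensor diagonal = √(13.2² + 8.8²) = √251.6800 ≈ 15.8644 mm.
Angle of view α = 2·arctan(d/2f) with d = 15.8644 mm and f = 273.5 mm.
d/2f = 0.02900; arctan(0.02900) ≈ 1.6613°, so α ≈ 3.3225°.

3.3°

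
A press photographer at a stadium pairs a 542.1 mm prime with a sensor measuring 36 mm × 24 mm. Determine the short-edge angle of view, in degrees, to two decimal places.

2.54°

Angle of view α = 2·arctan(h/2f) with h = 24 mm and f = 542.1 mm.
h/2f = 0.02214; arctan(0.02214) ≈ 1.2681°, so α ≈ 2.5362°.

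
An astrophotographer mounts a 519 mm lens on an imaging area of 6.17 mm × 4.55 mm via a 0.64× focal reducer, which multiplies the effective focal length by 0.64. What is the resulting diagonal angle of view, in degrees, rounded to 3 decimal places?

Effective focal length f = 519 × 0.64 = 332.16 mm.
Sensor diagonal = √(6.17² + 4.55²) = √58.7714 ≈ 7.6663 mm.
α = 2·arctan(7.666 / (2 × 332.16)) = 2·arctan(0.01154) ≈ 1.3223°.

1.322°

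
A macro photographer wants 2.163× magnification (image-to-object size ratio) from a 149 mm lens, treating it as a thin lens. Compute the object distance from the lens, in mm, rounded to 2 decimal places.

With m = dᵢ/dₒ and 1/f = 1/dₒ + 1/dᵢ, substituting dᵢ = m·dₒ gives 1/f = (1 + 1/m)/dₒ, hence dₒ = f·(1 + 1/m).
dₒ = 149 × (1 + 1/2.163) = 149 × 1.46232 ≈ 217.886 mm.

217.89 mm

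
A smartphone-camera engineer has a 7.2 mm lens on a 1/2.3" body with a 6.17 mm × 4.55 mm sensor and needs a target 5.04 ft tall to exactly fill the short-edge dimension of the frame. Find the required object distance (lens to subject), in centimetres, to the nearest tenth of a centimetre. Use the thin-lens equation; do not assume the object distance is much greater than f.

W: 5.04 ft × 304.8 mm/ft = 1536.19 mm.
Magnification m = h/W = dᵢ/dₒ; combined with 1/f = 1/dₒ + 1/dᵢ this gives dₒ = f·(1 + W/h).
dₒ = 7.2 mm × (1 + 1536.19/4.55) = 7.2 × 338.6246 ≈ 2438.097 mm = 243.81 cm.

243.8 cm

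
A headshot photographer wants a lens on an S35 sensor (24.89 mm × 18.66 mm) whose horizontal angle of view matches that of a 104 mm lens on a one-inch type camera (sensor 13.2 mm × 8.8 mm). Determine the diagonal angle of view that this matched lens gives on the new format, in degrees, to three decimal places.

Equal horizontal AOV ⇒ f₂ = f₁ · 24.89/13.2 = 104 × 1.88561 ≈ 196.1030 mm.
Sensor diagonal = √(24.89² + 18.66²) = √967.7077 ≈ 31.1080 mm.
Diagonal AOV on the new format = 2·arctan(31.1080 / (2 × 196.1030)) = 2·arctan(0.07932) ≈ 9.0699°.

9.070°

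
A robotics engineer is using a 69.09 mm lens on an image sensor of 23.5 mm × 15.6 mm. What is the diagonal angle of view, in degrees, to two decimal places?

23.07°

Sensor diagonal = √(23.5² + 15.6²) = √795.6100 ≈ 28.2066 mm.
Angle of view α = 2·arctan(d/2f) with d = 28.2066 mm and f = 69.09 mm.
d/2f = 0.20413; arctan(0.20413) ≈ 11.5372°, so α ≈ 23.0745°.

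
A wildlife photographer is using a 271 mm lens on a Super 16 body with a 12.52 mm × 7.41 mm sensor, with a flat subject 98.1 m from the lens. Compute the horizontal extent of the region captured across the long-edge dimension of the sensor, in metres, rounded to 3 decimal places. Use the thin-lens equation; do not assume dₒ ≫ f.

dₒ: 98.1 m = 98100 mm.
Similar triangles through the lens centre give W/dₒ = w/dᵢ; with 1/f = 1/dₒ + 1/dᵢ this gives W = w·(dₒ − f)/f.
W = 12.52 mm × (98100 − 271) / 271 = 12.52 × 360.9926 ≈ 4519.628 mm = 4.51963 m.

4.520 m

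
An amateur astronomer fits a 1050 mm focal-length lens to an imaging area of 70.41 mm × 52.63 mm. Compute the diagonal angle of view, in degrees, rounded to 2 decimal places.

Sensor diagonal = √(70.41² + 52.63²) = √7727.4850 ≈ 87.9061 mm.
Angle of view α = 2·arctan(d/2f) with d = 87.9061 mm and f = 1050 mm.
d/2f = 0.04186; arctan(0.04186) ≈ 2.3970°, so α ≈ 4.7940°.

4.79°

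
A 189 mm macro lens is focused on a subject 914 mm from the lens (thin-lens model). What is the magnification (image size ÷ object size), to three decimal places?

0.261×

Thin lens: 1/f = 1/dₒ + 1/dᵢ → 1/dᵢ = 1/189 − 1/914 = 0.0041969 mm⁻¹, so dᵢ ≈ 238.2703 mm.
Magnification m = dᵢ/dₒ = 238.2703/914 ≈ 0.26069.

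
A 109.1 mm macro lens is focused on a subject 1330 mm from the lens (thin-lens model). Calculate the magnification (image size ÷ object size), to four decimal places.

0.0894×

Thin lens: 1/f = 1/dₒ + 1/dᵢ → 1/dᵢ = 1/109.1 − 1/1330 = 0.0084140 mm⁻¹, so dᵢ ≈ 118.8492 mm.
Magnification m = dᵢ/dₒ = 118.8492/1330 ≈ 0.08936.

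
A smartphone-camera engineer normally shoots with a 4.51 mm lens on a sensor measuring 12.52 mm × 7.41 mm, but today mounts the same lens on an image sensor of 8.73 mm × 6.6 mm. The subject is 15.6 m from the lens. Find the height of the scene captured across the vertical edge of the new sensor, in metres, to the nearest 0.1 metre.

22.8 m

The focal length stays 4.51 mm; the relevant sensor dimension is now h = 6.6 mm. Object distance dₒ = 15.6 m = 15600 mm.
Thin-lens field height W = h·(dₒ − f)/f = 6.6 × (15600 − 4.51)/4.51 ≈ 22822.668 mm = 22.8227 m.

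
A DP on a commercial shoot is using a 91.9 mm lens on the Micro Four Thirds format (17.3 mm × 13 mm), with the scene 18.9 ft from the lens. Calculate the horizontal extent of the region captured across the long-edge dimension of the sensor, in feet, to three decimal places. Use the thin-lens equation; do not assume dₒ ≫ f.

dₒ: 18.9 ft × 304.8 mm/ft = 5760.72 mm.
Similar triangles through the lens centre give W/dₒ = w/dᵢ; with 1/f = 1/dₒ + 1/dᵢ this gives W = w·(dₒ − f)/f.
W = 17.3 mm × (5760.72 − 91.9) / 91.9 = 17.3 × 61.6847 ≈ 1067.145 mm = 1067.145/304.8 ft = 3.50113 ft.

3.501 ft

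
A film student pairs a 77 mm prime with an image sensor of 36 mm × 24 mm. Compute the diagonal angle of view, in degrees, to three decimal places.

Sensor diagonal = √(36² + 24²) = √1872.0000 ≈ 43.2666 mm.
Angle of view α = 2·arctan(d/2f) with d = 43.2666 mm and f = 77 mm.
d/2f = 0.28095; arctan(0.28095) ≈ 15.6928°, so α ≈ 31.3856°.

31.386°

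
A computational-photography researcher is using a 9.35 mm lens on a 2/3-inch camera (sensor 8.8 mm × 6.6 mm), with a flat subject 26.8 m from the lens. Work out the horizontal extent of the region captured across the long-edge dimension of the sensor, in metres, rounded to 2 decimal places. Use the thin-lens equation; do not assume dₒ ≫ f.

dₒ: 26.8 m = 26800 mm.
Similar triangles through the lens centre give W/dₒ = w/dᵢ; with 1/f = 1/dₒ + 1/dᵢ this gives W = w·(dₒ − f)/f.
W = 8.8 mm × (26800 − 9.35) / 9.35 = 8.8 × 2865.3102 ≈ 25214.729 mm = 25.2147 m.

25.21 m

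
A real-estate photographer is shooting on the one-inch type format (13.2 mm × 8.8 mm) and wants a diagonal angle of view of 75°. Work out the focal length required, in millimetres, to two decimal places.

10.34 mm

Sensor diagonal = √(13.2² + 8.8²) = √251.6800 ≈ 15.8644 mm.
From α = 2·arctan(d/2f) we get f = d / (2·tan(α/2)).
With d = 15.8644 mm and α/2 = 37.5°, tan(α/2) ≈ 0.76733, so f ≈ 15.8644 / 1.53465 ≈ 10.3375 mm.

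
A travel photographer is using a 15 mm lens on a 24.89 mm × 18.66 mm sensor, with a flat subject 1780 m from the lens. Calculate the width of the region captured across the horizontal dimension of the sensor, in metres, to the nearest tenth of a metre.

dₒ: 1780 m = 1.78e+06 mm.
Similar triangles through the lens centre give W/dₒ = w/dᵢ; with 1/f = 1/dₒ + 1/dᵢ this gives W = w·(dₒ − f)/f.
W = 24.89 mm × (1.78e+06 − 15) / 15 = 24.89 × 118665.6667 ≈ 2953588.443 mm = 2953.59 m.

2953.6 m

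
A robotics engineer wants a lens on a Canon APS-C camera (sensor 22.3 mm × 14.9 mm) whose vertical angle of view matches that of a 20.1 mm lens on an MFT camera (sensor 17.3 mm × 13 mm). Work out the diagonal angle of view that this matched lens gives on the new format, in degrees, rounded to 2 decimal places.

Equal vertical AOV ⇒ f₂ = f₁ · 14.9/13 = 20.1 × 1.14615 ≈ 23.0377 mm.
Sensor diagonal = √(22.3² + 14.9²) = √719.3000 ≈ 26.8198 mm.
Diagonal AOV on the new format = 2·arctan(26.8198 / (2 × 23.0377)) = 2·arctan(0.58208) ≈ 60.4060°.

60.41°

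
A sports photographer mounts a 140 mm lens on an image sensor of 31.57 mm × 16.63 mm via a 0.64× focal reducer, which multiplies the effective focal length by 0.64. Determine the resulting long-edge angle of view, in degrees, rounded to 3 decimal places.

Effective focal length f = 140 × 0.64 = 89.6 mm.
α = 2·arctan(31.57 / (2 × 89.6)) = 2·arctan(0.17617) ≈ 19.9828°.

19.983°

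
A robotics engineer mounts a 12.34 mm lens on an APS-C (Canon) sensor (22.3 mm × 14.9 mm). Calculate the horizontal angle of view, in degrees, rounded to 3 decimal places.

84.200°

Angle of view α = 2·arctan(w/2f) with w = 22.3 mm and f = 12.34 mm.
w/2f = 0.90357; arctan(0.90357) ≈ 42.0999°, so α ≈ 84.1998°.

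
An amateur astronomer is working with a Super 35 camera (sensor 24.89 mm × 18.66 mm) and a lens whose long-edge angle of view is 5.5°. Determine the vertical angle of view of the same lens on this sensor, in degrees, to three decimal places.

4.125°

From the long-edge AOV: f = 24.89 / (2·tan(2.75°)) = 24.89 / 0.09607 ≈ 259.0903 mm.
Vertical AOV = 2·arctan(18.66 / (2 × 259.0903)) = 2·arctan(0.03601) ≈ 4.1247°.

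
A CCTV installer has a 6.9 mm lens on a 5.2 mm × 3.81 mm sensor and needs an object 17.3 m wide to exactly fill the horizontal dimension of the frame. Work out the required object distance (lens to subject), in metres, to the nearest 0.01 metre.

22.96 m

W: 17.3 m = 17300 mm.
Magnification m = w/W = dᵢ/dₒ; combined with 1/f = 1/dₒ + 1/dᵢ this gives dₒ = f·(1 + W/w).
dₒ = 6.9 mm × (1 + 17300/5.2) = 6.9 × 3327.9231 ≈ 22962.669 mm = 22.9627 m.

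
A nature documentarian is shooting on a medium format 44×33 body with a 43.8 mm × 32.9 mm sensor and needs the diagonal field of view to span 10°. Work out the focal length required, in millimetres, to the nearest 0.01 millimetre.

Sensor diagonal = √(43.8² + 32.9²) = √3000.8500 ≈ 54.7800 mm.
From α = 2·arctan(d/2f) we get f = d / (2·tan(α/2)).
With d = 54.7800 mm and α/2 = 5°, tan(α/2) ≈ 0.08749, so f ≈ 54.7800 / 0.17498 ≈ 313.0692 mm.

313.07 mm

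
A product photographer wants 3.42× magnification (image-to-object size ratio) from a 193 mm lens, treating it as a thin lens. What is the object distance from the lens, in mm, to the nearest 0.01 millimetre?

With m = dᵢ/dₒ and 1/f = 1/dₒ + 1/dᵢ, substituting dᵢ = m·dₒ gives 1/f = (1 + 1/m)/dₒ, hence dₒ = f·(1 + 1/m).
dₒ = 193 × (1 + 1/3.42) = 193 × 1.29240 ≈ 249.433 mm.

249.43 mm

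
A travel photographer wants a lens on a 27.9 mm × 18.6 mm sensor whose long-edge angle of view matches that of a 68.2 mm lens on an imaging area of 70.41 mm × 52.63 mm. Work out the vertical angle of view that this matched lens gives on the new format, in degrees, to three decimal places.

Equal long-edge AOV ⇒ f₂ = f₁ · 27.9/70.41 = 68.2 × 0.39625 ≈ 27.0243 mm.
Vertical AOV on the new format = 2·arctan(18.6 / (2 × 27.0243)) = 2·arctan(0.34413) ≈ 37.9803°.

37.980°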